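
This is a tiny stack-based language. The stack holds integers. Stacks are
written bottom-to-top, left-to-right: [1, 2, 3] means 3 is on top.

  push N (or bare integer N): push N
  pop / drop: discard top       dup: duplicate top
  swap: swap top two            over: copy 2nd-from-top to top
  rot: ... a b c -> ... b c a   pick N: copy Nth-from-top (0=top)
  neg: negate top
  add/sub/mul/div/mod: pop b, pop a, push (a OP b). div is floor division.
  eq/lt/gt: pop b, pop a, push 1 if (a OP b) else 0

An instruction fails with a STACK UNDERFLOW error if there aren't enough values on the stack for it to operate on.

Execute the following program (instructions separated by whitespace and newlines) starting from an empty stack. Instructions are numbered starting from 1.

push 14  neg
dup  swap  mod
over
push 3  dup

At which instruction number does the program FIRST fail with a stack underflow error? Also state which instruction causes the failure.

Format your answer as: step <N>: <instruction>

Step 1 ('push 14'): stack = [14], depth = 1
Step 2 ('neg'): stack = [-14], depth = 1
Step 3 ('dup'): stack = [-14, -14], depth = 2
Step 4 ('swap'): stack = [-14, -14], depth = 2
Step 5 ('mod'): stack = [0], depth = 1
Step 6 ('over'): needs 2 value(s) but depth is 1 — STACK UNDERFLOW

Answer: step 6: over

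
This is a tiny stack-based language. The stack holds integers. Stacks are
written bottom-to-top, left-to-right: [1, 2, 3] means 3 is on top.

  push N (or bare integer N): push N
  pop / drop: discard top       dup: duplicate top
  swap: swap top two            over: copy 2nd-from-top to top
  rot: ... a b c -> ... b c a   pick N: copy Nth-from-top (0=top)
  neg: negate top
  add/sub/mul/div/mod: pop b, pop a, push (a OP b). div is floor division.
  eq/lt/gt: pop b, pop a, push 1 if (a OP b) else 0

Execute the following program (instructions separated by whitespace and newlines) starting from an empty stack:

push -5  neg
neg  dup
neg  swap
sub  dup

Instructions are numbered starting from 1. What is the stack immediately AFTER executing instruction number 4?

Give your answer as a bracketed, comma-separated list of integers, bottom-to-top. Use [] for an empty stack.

Answer: [-5, -5]

Derivation:
Step 1 ('push -5'): [-5]
Step 2 ('neg'): [5]
Step 3 ('neg'): [-5]
Step 4 ('dup'): [-5, -5]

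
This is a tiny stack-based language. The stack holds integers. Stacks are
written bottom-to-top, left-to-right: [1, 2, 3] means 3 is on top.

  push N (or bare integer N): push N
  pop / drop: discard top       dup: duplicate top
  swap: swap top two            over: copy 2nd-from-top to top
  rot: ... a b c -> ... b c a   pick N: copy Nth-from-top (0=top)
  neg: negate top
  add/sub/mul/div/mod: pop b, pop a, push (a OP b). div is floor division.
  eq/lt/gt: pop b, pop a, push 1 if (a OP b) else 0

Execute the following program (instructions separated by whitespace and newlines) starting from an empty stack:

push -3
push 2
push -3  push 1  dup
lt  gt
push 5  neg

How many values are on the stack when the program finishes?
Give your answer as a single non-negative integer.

Answer: 4

Derivation:
After 'push -3': stack = [-3] (depth 1)
After 'push 2': stack = [-3, 2] (depth 2)
After 'push -3': stack = [-3, 2, -3] (depth 3)
After 'push 1': stack = [-3, 2, -3, 1] (depth 4)
After 'dup': stack = [-3, 2, -3, 1, 1] (depth 5)
After 'lt': stack = [-3, 2, -3, 0] (depth 4)
After 'gt': stack = [-3, 2, 0] (depth 3)
After 'push 5': stack = [-3, 2, 0, 5] (depth 4)
After 'neg': stack = [-3, 2, 0, -5] (depth 4)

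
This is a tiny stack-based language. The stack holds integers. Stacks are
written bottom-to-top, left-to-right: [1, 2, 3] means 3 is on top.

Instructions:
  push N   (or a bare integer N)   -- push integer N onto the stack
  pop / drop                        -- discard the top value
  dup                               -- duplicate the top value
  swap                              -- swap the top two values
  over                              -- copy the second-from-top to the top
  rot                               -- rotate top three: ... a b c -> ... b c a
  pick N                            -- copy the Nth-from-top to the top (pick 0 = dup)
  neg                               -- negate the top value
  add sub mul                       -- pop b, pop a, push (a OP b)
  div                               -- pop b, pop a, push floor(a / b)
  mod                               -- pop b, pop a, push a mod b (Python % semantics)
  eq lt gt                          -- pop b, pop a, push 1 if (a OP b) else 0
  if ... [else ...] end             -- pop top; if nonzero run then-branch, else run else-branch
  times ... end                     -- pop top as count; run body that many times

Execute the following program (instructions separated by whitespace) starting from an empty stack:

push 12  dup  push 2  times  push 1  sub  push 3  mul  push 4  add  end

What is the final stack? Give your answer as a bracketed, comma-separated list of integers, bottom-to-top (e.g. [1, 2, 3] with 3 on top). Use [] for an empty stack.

After 'push 12': [12]
After 'dup': [12, 12]
After 'push 2': [12, 12, 2]
After 'times': [12, 12]
After 'push 1': [12, 12, 1]
After 'sub': [12, 11]
After 'push 3': [12, 11, 3]
After 'mul': [12, 33]
After 'push 4': [12, 33, 4]
After 'add': [12, 37]
After 'push 1': [12, 37, 1]
After 'sub': [12, 36]
After 'push 3': [12, 36, 3]
After 'mul': [12, 108]
After 'push 4': [12, 108, 4]
After 'add': [12, 112]

Answer: [12, 112]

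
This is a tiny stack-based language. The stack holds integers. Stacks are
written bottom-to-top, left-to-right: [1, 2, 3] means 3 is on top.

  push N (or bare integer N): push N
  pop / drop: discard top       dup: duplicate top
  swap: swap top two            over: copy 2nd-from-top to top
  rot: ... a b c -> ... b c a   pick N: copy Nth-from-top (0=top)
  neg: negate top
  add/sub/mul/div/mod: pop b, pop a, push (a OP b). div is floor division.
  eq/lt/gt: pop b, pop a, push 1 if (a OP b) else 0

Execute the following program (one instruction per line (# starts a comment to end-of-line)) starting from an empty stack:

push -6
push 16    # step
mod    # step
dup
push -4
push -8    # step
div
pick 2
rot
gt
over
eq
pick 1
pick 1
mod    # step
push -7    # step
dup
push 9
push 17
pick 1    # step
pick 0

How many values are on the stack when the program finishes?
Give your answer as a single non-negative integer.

Answer: 10

Derivation:
After 'push -6': stack = [-6] (depth 1)
After 'push 16': stack = [-6, 16] (depth 2)
After 'mod': stack = [10] (depth 1)
After 'dup': stack = [10, 10] (depth 2)
After 'push -4': stack = [10, 10, -4] (depth 3)
After 'push -8': stack = [10, 10, -4, -8] (depth 4)
After 'div': stack = [10, 10, 0] (depth 3)
After 'pick 2': stack = [10, 10, 0, 10] (depth 4)
After 'rot': stack = [10, 0, 10, 10] (depth 4)
After 'gt': stack = [10, 0, 0] (depth 3)
  ...
After 'eq': stack = [10, 0, 1] (depth 3)
After 'pick 1': stack = [10, 0, 1, 0] (depth 4)
After 'pick 1': stack = [10, 0, 1, 0, 1] (depth 5)
After 'mod': stack = [10, 0, 1, 0] (depth 4)
After 'push -7': stack = [10, 0, 1, 0, -7] (depth 5)
After 'dup': stack = [10, 0, 1, 0, -7, -7] (depth 6)
After 'push 9': stack = [10, 0, 1, 0, -7, -7, 9] (depth 7)
After 'push 17': stack = [10, 0, 1, 0, -7, -7, 9, 17] (depth 8)
After 'pick 1': stack = [10, 0, 1, 0, -7, -7, 9, 17, 9] (depth 9)
After 'pick 0': stack = [10, 0, 1, 0, -7, -7, 9, 17, 9, 9] (depth 10)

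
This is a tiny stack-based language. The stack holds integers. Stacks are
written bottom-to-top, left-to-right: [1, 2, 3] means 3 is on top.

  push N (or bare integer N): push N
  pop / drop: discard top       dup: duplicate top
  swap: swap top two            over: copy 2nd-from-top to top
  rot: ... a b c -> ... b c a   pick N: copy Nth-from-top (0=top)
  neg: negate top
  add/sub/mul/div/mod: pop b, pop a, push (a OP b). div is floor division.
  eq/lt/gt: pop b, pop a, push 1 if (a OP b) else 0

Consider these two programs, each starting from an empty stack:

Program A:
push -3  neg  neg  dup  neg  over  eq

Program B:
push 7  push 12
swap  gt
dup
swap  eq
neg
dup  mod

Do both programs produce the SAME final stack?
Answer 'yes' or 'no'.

Program A trace:
  After 'push -3': [-3]
  After 'neg': [3]
  After 'neg': [-3]
  After 'dup': [-3, -3]
  After 'neg': [-3, 3]
  After 'over': [-3, 3, -3]
  After 'eq': [-3, 0]
Program A final stack: [-3, 0]

Program B trace:
  After 'push 7': [7]
  After 'push 12': [7, 12]
  After 'swap': [12, 7]
  After 'gt': [1]
  After 'dup': [1, 1]
  After 'swap': [1, 1]
  After 'eq': [1]
  After 'neg': [-1]
  After 'dup': [-1, -1]
  After 'mod': [0]
Program B final stack: [0]
Same: no

Answer: no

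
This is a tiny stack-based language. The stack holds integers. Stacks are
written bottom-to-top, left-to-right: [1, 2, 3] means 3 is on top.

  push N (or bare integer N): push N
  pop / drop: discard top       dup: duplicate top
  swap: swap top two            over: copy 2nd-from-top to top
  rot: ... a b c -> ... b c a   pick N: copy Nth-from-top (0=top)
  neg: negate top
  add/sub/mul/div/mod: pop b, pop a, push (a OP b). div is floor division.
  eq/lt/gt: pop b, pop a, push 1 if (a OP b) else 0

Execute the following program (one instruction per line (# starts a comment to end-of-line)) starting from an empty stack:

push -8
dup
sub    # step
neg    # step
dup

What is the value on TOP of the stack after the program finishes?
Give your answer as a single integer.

After 'push -8': [-8]
After 'dup': [-8, -8]
After 'sub': [0]
After 'neg': [0]
After 'dup': [0, 0]

Answer: 0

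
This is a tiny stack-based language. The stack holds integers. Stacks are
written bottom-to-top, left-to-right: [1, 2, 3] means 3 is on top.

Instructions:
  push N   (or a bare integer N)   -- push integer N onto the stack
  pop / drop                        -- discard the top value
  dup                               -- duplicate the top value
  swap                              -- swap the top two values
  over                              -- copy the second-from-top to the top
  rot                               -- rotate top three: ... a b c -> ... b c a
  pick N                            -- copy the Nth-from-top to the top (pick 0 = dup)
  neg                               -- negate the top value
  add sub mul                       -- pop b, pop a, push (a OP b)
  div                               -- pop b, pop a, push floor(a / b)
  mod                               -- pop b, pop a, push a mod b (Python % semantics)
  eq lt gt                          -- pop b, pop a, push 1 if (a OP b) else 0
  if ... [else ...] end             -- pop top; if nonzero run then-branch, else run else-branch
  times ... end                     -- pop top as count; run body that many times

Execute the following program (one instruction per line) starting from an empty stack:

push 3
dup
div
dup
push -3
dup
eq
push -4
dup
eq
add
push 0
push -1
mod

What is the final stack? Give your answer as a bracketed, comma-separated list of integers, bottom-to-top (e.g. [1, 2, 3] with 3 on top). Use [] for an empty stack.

After 'push 3': [3]
After 'dup': [3, 3]
After 'div': [1]
After 'dup': [1, 1]
After 'push -3': [1, 1, -3]
After 'dup': [1, 1, -3, -3]
After 'eq': [1, 1, 1]
After 'push -4': [1, 1, 1, -4]
After 'dup': [1, 1, 1, -4, -4]
After 'eq': [1, 1, 1, 1]
After 'add': [1, 1, 2]
After 'push 0': [1, 1, 2, 0]
After 'push -1': [1, 1, 2, 0, -1]
After 'mod': [1, 1, 2, 0]

Answer: [1, 1, 2, 0]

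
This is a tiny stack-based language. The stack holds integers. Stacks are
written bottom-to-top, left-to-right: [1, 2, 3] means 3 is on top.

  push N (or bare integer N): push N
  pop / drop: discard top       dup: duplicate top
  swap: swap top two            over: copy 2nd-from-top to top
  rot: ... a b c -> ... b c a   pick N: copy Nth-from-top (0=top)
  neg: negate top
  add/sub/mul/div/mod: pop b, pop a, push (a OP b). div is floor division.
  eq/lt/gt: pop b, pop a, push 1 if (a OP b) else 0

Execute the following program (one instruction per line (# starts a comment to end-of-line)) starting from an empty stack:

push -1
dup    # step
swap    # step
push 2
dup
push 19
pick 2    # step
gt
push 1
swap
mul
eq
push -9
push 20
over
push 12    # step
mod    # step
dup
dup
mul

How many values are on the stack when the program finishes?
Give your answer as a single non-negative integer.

Answer: 8

Derivation:
After 'push -1': stack = [-1] (depth 1)
After 'dup': stack = [-1, -1] (depth 2)
After 'swap': stack = [-1, -1] (depth 2)
After 'push 2': stack = [-1, -1, 2] (depth 3)
After 'dup': stack = [-1, -1, 2, 2] (depth 4)
After 'push 19': stack = [-1, -1, 2, 2, 19] (depth 5)
After 'pick 2': stack = [-1, -1, 2, 2, 19, 2] (depth 6)
After 'gt': stack = [-1, -1, 2, 2, 1] (depth 5)
After 'push 1': stack = [-1, -1, 2, 2, 1, 1] (depth 6)
After 'swap': stack = [-1, -1, 2, 2, 1, 1] (depth 6)
After 'mul': stack = [-1, -1, 2, 2, 1] (depth 5)
After 'eq': stack = [-1, -1, 2, 0] (depth 4)
After 'push -9': stack = [-1, -1, 2, 0, -9] (depth 5)
After 'push 20': stack = [-1, -1, 2, 0, -9, 20] (depth 6)
After 'over': stack = [-1, -1, 2, 0, -9, 20, -9] (depth 7)
After 'push 12': stack = [-1, -1, 2, 0, -9, 20, -9, 12] (depth 8)
After 'mod': stack = [-1, -1, 2, 0, -9, 20, 3] (depth 7)
After 'dup': stack = [-1, -1, 2, 0, -9, 20, 3, 3] (depth 8)
After 'dup': stack = [-1, -1, 2, 0, -9, 20, 3, 3, 3] (depth 9)
After 'mul': stack = [-1, -1, 2, 0, -9, 20, 3, 9] (depth 8)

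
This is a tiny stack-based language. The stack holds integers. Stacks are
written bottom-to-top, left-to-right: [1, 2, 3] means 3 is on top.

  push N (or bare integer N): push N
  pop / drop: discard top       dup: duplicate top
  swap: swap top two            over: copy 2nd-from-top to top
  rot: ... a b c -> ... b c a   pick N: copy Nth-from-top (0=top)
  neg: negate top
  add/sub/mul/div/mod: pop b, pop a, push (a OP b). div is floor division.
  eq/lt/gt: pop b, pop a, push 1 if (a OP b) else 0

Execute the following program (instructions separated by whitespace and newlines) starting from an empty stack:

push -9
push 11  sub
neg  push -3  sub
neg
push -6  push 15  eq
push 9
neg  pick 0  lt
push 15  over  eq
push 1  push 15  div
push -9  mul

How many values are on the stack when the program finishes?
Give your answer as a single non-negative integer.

Answer: 5

Derivation:
After 'push -9': stack = [-9] (depth 1)
After 'push 11': stack = [-9, 11] (depth 2)
After 'sub': stack = [-20] (depth 1)
After 'neg': stack = [20] (depth 1)
After 'push -3': stack = [20, -3] (depth 2)
After 'sub': stack = [23] (depth 1)
After 'neg': stack = [-23] (depth 1)
After 'push -6': stack = [-23, -6] (depth 2)
After 'push 15': stack = [-23, -6, 15] (depth 3)
After 'eq': stack = [-23, 0] (depth 2)
  ...
After 'pick 0': stack = [-23, 0, -9, -9] (depth 4)
After 'lt': stack = [-23, 0, 0] (depth 3)
After 'push 15': stack = [-23, 0, 0, 15] (depth 4)
After 'over': stack = [-23, 0, 0, 15, 0] (depth 5)
After 'eq': stack = [-23, 0, 0, 0] (depth 4)
After 'push 1': stack = [-23, 0, 0, 0, 1] (depth 5)
After 'push 15': stack = [-23, 0, 0, 0, 1, 15] (depth 6)
After 'div': stack = [-23, 0, 0, 0, 0] (depth 5)
After 'push -9': stack = [-23, 0, 0, 0, 0, -9] (depth 6)
After 'mul': stack = [-23, 0, 0, 0, 0] (depth 5)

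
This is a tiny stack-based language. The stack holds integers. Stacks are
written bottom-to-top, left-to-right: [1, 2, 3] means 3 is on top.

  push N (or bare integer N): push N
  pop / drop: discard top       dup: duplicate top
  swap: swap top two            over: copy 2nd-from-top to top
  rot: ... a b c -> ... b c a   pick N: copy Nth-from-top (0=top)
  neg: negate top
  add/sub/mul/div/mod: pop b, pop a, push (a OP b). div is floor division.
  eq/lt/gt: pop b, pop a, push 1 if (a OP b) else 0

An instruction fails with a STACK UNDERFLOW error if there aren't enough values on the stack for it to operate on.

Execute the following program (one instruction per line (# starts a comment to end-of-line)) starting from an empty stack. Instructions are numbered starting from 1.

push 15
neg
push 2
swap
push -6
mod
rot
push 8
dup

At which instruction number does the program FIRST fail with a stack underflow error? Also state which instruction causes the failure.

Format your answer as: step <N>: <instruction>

Step 1 ('push 15'): stack = [15], depth = 1
Step 2 ('neg'): stack = [-15], depth = 1
Step 3 ('push 2'): stack = [-15, 2], depth = 2
Step 4 ('swap'): stack = [2, -15], depth = 2
Step 5 ('push -6'): stack = [2, -15, -6], depth = 3
Step 6 ('mod'): stack = [2, -3], depth = 2
Step 7 ('rot'): needs 3 value(s) but depth is 2 — STACK UNDERFLOW

Answer: step 7: rot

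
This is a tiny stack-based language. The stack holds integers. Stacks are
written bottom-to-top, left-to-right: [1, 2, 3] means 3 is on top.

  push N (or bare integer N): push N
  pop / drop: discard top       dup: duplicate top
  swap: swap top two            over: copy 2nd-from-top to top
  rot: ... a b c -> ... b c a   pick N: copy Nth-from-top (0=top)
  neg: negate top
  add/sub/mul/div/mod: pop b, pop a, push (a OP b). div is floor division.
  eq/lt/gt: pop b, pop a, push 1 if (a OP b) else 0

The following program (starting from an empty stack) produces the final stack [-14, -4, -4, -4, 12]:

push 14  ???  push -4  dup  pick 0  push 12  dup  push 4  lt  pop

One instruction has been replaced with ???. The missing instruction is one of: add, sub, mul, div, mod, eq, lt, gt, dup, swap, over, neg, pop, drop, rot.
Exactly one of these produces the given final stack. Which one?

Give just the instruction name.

Stack before ???: [14]
Stack after ???:  [-14]
The instruction that transforms [14] -> [-14] is: neg

Answer: neg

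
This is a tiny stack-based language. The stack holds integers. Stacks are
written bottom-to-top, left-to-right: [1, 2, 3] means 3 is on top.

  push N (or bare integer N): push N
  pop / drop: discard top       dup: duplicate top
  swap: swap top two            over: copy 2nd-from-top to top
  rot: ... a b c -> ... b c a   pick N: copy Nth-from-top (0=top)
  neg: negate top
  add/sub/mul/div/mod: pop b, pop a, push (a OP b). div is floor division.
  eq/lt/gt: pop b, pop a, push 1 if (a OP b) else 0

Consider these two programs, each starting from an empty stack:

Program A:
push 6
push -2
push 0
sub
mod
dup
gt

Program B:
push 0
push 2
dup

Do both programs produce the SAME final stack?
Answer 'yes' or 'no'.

Program A trace:
  After 'push 6': [6]
  After 'push -2': [6, -2]
  After 'push 0': [6, -2, 0]
  After 'sub': [6, -2]
  After 'mod': [0]
  After 'dup': [0, 0]
  After 'gt': [0]
Program A final stack: [0]

Program B trace:
  After 'push 0': [0]
  After 'push 2': [0, 2]
  After 'dup': [0, 2, 2]
Program B final stack: [0, 2, 2]
Same: no

Answer: no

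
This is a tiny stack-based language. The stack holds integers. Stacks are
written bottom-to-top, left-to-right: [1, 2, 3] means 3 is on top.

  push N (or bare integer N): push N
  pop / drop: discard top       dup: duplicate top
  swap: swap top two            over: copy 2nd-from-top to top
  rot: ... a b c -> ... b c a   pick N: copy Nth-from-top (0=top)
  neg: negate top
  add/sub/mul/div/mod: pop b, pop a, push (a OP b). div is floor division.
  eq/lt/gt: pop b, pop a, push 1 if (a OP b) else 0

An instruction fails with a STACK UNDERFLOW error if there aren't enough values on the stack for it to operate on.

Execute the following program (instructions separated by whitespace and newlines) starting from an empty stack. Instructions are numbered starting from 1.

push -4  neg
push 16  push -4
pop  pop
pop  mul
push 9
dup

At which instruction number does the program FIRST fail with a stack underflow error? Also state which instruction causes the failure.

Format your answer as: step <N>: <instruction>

Answer: step 8: mul

Derivation:
Step 1 ('push -4'): stack = [-4], depth = 1
Step 2 ('neg'): stack = [4], depth = 1
Step 3 ('push 16'): stack = [4, 16], depth = 2
Step 4 ('push -4'): stack = [4, 16, -4], depth = 3
Step 5 ('pop'): stack = [4, 16], depth = 2
Step 6 ('pop'): stack = [4], depth = 1
Step 7 ('pop'): stack = [], depth = 0
Step 8 ('mul'): needs 2 value(s) but depth is 0 — STACK UNDERFLOW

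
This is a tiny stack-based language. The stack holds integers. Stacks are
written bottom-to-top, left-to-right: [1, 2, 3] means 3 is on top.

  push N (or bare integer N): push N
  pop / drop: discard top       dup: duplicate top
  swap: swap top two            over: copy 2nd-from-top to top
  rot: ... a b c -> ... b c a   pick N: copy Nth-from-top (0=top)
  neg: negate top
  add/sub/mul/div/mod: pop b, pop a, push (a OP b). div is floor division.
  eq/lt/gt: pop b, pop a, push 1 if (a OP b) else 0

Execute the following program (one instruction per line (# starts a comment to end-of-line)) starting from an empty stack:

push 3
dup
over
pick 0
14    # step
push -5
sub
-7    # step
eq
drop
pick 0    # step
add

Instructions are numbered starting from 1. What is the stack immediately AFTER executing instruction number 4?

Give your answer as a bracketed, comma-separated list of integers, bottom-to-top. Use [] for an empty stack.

Step 1 ('push 3'): [3]
Step 2 ('dup'): [3, 3]
Step 3 ('over'): [3, 3, 3]
Step 4 ('pick 0'): [3, 3, 3, 3]

Answer: [3, 3, 3, 3]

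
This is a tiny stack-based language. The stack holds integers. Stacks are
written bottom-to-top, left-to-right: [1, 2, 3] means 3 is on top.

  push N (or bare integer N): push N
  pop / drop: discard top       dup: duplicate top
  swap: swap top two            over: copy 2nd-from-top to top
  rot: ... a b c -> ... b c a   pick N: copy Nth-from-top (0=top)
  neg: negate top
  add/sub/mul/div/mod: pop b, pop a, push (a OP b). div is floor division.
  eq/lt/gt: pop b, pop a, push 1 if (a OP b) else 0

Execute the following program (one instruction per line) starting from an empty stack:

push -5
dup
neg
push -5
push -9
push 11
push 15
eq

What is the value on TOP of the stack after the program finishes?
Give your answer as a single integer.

After 'push -5': [-5]
After 'dup': [-5, -5]
After 'neg': [-5, 5]
After 'push -5': [-5, 5, -5]
After 'push -9': [-5, 5, -5, -9]
After 'push 11': [-5, 5, -5, -9, 11]
After 'push 15': [-5, 5, -5, -9, 11, 15]
After 'eq': [-5, 5, -5, -9, 0]

Answer: 0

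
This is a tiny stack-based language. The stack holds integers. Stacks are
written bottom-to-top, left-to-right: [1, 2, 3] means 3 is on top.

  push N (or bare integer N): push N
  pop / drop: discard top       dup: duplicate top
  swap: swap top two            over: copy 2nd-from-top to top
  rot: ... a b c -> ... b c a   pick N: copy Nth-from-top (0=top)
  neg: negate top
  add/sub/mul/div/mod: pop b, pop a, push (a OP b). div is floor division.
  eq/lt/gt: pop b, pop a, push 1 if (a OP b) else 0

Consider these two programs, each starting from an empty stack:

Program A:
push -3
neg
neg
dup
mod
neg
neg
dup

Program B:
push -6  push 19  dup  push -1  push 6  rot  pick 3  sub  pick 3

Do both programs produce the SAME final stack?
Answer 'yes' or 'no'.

Answer: no

Derivation:
Program A trace:
  After 'push -3': [-3]
  After 'neg': [3]
  After 'neg': [-3]
  After 'dup': [-3, -3]
  After 'mod': [0]
  After 'neg': [0]
  After 'neg': [0]
  After 'dup': [0, 0]
Program A final stack: [0, 0]

Program B trace:
  After 'push -6': [-6]
  After 'push 19': [-6, 19]
  After 'dup': [-6, 19, 19]
  After 'push -1': [-6, 19, 19, -1]
  After 'push 6': [-6, 19, 19, -1, 6]
  After 'rot': [-6, 19, -1, 6, 19]
  After 'pick 3': [-6, 19, -1, 6, 19, 19]
  After 'sub': [-6, 19, -1, 6, 0]
  After 'pick 3': [-6, 19, -1, 6, 0, 19]
Program B final stack: [-6, 19, -1, 6, 0, 19]
Same: no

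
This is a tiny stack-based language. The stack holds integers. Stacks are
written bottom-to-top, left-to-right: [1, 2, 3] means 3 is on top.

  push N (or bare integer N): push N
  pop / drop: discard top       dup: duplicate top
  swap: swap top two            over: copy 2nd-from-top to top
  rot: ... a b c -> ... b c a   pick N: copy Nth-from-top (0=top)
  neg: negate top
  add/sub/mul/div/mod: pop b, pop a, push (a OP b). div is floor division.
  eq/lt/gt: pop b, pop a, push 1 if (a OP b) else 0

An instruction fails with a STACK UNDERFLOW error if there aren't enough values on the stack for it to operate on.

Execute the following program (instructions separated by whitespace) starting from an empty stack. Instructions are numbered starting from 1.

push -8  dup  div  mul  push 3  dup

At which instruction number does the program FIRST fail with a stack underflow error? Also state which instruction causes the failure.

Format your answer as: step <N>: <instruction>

Answer: step 4: mul

Derivation:
Step 1 ('push -8'): stack = [-8], depth = 1
Step 2 ('dup'): stack = [-8, -8], depth = 2
Step 3 ('div'): stack = [1], depth = 1
Step 4 ('mul'): needs 2 value(s) but depth is 1 — STACK UNDERFLOW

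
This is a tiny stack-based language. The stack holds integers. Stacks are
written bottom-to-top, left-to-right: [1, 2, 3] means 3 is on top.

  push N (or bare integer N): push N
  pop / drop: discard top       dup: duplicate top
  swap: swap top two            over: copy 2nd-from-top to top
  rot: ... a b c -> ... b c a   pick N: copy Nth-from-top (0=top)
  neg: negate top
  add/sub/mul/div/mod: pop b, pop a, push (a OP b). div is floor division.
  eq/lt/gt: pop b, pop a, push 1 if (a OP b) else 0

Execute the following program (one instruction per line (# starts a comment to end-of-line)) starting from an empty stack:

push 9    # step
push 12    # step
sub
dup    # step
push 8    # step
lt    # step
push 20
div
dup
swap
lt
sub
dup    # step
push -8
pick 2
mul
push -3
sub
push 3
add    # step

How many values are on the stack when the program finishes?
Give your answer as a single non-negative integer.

Answer: 3

Derivation:
After 'push 9': stack = [9] (depth 1)
After 'push 12': stack = [9, 12] (depth 2)
After 'sub': stack = [-3] (depth 1)
After 'dup': stack = [-3, -3] (depth 2)
After 'push 8': stack = [-3, -3, 8] (depth 3)
After 'lt': stack = [-3, 1] (depth 2)
After 'push 20': stack = [-3, 1, 20] (depth 3)
After 'div': stack = [-3, 0] (depth 2)
After 'dup': stack = [-3, 0, 0] (depth 3)
After 'swap': stack = [-3, 0, 0] (depth 3)
After 'lt': stack = [-3, 0] (depth 2)
After 'sub': stack = [-3] (depth 1)
After 'dup': stack = [-3, -3] (depth 2)
After 'push -8': stack = [-3, -3, -8] (depth 3)
After 'pick 2': stack = [-3, -3, -8, -3] (depth 4)
After 'mul': stack = [-3, -3, 24] (depth 3)
After 'push -3': stack = [-3, -3, 24, -3] (depth 4)
After 'sub': stack = [-3, -3, 27] (depth 3)
After 'push 3': stack = [-3, -3, 27, 3] (depth 4)
After 'add': stack = [-3, -3, 30] (depth 3)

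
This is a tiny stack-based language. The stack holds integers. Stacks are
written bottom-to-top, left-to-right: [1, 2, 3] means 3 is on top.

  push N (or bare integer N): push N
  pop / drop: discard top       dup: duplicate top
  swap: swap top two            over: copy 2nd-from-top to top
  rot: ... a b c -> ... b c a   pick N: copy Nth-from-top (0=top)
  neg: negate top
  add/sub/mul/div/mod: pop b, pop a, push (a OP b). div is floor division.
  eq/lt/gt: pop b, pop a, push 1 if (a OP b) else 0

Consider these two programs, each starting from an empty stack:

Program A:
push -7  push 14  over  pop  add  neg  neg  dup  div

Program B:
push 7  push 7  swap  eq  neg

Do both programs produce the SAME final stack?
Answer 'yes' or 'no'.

Program A trace:
  After 'push -7': [-7]
  After 'push 14': [-7, 14]
  After 'over': [-7, 14, -7]
  After 'pop': [-7, 14]
  After 'add': [7]
  After 'neg': [-7]
  After 'neg': [7]
  After 'dup': [7, 7]
  After 'div': [1]
Program A final stack: [1]

Program B trace:
  After 'push 7': [7]
  After 'push 7': [7, 7]
  After 'swap': [7, 7]
  After 'eq': [1]
  After 'neg': [-1]
Program B final stack: [-1]
Same: no

Answer: no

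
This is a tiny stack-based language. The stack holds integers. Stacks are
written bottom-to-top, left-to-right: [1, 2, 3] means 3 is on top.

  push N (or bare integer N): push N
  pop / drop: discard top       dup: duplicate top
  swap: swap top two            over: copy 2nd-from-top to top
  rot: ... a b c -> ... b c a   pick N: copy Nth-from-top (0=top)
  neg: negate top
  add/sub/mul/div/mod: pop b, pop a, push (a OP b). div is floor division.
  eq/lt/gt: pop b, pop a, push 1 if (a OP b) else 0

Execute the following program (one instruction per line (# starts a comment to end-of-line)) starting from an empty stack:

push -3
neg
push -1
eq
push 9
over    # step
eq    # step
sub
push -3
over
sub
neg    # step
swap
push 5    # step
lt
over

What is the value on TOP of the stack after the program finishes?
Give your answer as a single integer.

Answer: 3

Derivation:
After 'push -3': [-3]
After 'neg': [3]
After 'push -1': [3, -1]
After 'eq': [0]
After 'push 9': [0, 9]
After 'over': [0, 9, 0]
After 'eq': [0, 0]
After 'sub': [0]
After 'push -3': [0, -3]
After 'over': [0, -3, 0]
After 'sub': [0, -3]
After 'neg': [0, 3]
After 'swap': [3, 0]
After 'push 5': [3, 0, 5]
After 'lt': [3, 1]
After 'over': [3, 1, 3]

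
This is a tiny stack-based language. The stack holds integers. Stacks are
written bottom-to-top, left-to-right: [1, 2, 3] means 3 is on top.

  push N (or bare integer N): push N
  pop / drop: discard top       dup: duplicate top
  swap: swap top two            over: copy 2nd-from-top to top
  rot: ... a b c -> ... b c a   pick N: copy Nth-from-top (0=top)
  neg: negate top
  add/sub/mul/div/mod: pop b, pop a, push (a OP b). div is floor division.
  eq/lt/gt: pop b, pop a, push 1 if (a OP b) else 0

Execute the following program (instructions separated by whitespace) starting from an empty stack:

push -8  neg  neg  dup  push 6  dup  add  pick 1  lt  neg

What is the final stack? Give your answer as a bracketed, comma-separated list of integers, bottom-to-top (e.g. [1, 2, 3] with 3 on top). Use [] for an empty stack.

Answer: [-8, -8, 0]

Derivation:
After 'push -8': [-8]
After 'neg': [8]
After 'neg': [-8]
After 'dup': [-8, -8]
After 'push 6': [-8, -8, 6]
After 'dup': [-8, -8, 6, 6]
After 'add': [-8, -8, 12]
After 'pick 1': [-8, -8, 12, -8]
After 'lt': [-8, -8, 0]
After 'neg': [-8, -8, 0]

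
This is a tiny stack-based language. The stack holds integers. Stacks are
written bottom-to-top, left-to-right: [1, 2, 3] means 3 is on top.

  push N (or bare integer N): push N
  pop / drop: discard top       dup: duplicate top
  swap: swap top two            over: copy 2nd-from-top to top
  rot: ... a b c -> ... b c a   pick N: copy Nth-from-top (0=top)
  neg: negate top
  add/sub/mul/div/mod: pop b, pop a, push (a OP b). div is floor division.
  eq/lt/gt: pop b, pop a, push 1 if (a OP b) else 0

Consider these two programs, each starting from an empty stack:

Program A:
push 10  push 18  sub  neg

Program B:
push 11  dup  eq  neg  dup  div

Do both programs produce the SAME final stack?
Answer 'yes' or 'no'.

Answer: no

Derivation:
Program A trace:
  After 'push 10': [10]
  After 'push 18': [10, 18]
  After 'sub': [-8]
  After 'neg': [8]
Program A final stack: [8]

Program B trace:
  After 'push 11': [11]
  After 'dup': [11, 11]
  After 'eq': [1]
  After 'neg': [-1]
  After 'dup': [-1, -1]
  After 'div': [1]
Program B final stack: [1]
Same: no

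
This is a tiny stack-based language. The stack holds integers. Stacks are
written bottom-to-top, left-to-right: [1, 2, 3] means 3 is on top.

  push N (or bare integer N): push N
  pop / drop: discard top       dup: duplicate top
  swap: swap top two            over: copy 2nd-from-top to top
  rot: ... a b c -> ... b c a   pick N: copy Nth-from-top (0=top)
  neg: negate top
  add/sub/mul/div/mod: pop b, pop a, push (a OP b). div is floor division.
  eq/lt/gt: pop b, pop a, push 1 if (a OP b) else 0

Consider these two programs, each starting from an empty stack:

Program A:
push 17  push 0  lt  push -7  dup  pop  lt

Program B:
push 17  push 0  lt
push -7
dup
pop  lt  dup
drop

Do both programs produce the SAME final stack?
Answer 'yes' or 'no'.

Answer: yes

Derivation:
Program A trace:
  After 'push 17': [17]
  After 'push 0': [17, 0]
  After 'lt': [0]
  After 'push -7': [0, -7]
  After 'dup': [0, -7, -7]
  After 'pop': [0, -7]
  After 'lt': [0]
Program A final stack: [0]

Program B trace:
  After 'push 17': [17]
  After 'push 0': [17, 0]
  After 'lt': [0]
  After 'push -7': [0, -7]
  After 'dup': [0, -7, -7]
  After 'pop': [0, -7]
  After 'lt': [0]
  After 'dup': [0, 0]
  After 'drop': [0]
Program B final stack: [0]
Same: yes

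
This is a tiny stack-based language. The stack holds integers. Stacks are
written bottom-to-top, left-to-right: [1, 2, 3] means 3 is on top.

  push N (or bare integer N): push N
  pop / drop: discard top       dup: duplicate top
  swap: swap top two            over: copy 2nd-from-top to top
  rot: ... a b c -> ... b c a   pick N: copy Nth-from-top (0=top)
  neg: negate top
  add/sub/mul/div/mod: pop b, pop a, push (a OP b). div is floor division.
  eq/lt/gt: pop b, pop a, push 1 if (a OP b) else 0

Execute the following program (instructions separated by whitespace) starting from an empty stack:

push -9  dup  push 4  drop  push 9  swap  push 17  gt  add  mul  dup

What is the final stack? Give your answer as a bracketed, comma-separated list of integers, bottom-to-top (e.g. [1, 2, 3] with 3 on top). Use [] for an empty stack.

After 'push -9': [-9]
After 'dup': [-9, -9]
After 'push 4': [-9, -9, 4]
After 'drop': [-9, -9]
After 'push 9': [-9, -9, 9]
After 'swap': [-9, 9, -9]
After 'push 17': [-9, 9, -9, 17]
After 'gt': [-9, 9, 0]
After 'add': [-9, 9]
After 'mul': [-81]
After 'dup': [-81, -81]

Answer: [-81, -81]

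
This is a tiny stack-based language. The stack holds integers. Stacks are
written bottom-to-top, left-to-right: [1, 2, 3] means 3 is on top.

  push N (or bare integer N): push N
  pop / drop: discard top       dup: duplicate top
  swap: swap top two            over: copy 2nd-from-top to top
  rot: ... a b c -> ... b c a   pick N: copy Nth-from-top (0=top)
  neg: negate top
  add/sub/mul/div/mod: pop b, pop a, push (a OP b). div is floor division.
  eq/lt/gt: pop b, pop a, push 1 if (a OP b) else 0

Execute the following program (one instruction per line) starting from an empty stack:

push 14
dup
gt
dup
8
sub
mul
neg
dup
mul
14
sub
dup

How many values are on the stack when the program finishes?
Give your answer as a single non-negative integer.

Answer: 2

Derivation:
After 'push 14': stack = [14] (depth 1)
After 'dup': stack = [14, 14] (depth 2)
After 'gt': stack = [0] (depth 1)
After 'dup': stack = [0, 0] (depth 2)
After 'push 8': stack = [0, 0, 8] (depth 3)
After 'sub': stack = [0, -8] (depth 2)
After 'mul': stack = [0] (depth 1)
After 'neg': stack = [0] (depth 1)
After 'dup': stack = [0, 0] (depth 2)
After 'mul': stack = [0] (depth 1)
After 'push 14': stack = [0, 14] (depth 2)
After 'sub': stack = [-14] (depth 1)
After 'dup': stack = [-14, -14] (depth 2)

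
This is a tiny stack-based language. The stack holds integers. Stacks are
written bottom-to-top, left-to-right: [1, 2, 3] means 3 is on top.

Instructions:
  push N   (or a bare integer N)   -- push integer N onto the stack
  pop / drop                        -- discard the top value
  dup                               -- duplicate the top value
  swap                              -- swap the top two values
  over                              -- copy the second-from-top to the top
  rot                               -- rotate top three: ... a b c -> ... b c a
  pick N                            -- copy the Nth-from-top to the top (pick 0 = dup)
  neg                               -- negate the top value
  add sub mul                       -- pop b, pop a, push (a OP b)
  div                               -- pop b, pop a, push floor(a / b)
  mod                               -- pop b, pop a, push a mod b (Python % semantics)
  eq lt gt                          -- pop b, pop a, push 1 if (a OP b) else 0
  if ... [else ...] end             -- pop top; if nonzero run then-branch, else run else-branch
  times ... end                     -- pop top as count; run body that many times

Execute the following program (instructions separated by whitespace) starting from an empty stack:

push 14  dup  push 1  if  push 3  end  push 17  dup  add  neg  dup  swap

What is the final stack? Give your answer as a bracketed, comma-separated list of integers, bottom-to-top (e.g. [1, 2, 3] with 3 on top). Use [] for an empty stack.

Answer: [14, 14, 3, -34, -34]

Derivation:
After 'push 14': [14]
After 'dup': [14, 14]
After 'push 1': [14, 14, 1]
After 'if': [14, 14]
After 'push 3': [14, 14, 3]
After 'push 17': [14, 14, 3, 17]
After 'dup': [14, 14, 3, 17, 17]
After 'add': [14, 14, 3, 34]
After 'neg': [14, 14, 3, -34]
After 'dup': [14, 14, 3, -34, -34]
After 'swap': [14, 14, 3, -34, -34]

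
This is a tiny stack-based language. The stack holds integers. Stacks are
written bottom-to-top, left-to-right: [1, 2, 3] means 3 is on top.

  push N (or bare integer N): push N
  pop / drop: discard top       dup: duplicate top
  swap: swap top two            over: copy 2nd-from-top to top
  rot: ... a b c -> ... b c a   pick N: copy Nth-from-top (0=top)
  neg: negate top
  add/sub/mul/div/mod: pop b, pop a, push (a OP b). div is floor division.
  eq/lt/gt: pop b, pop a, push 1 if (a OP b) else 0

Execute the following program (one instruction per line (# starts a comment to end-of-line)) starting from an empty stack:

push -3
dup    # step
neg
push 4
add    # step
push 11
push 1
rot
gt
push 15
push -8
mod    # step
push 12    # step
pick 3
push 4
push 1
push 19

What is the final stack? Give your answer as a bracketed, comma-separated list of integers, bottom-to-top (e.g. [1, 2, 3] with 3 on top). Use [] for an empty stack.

After 'push -3': [-3]
After 'dup': [-3, -3]
After 'neg': [-3, 3]
After 'push 4': [-3, 3, 4]
After 'add': [-3, 7]
After 'push 11': [-3, 7, 11]
After 'push 1': [-3, 7, 11, 1]
After 'rot': [-3, 11, 1, 7]
After 'gt': [-3, 11, 0]
After 'push 15': [-3, 11, 0, 15]
After 'push -8': [-3, 11, 0, 15, -8]
After 'mod': [-3, 11, 0, -1]
After 'push 12': [-3, 11, 0, -1, 12]
After 'pick 3': [-3, 11, 0, -1, 12, 11]
After 'push 4': [-3, 11, 0, -1, 12, 11, 4]
After 'push 1': [-3, 11, 0, -1, 12, 11, 4, 1]
After 'push 19': [-3, 11, 0, -1, 12, 11, 4, 1, 19]

Answer: [-3, 11, 0, -1, 12, 11, 4, 1, 19]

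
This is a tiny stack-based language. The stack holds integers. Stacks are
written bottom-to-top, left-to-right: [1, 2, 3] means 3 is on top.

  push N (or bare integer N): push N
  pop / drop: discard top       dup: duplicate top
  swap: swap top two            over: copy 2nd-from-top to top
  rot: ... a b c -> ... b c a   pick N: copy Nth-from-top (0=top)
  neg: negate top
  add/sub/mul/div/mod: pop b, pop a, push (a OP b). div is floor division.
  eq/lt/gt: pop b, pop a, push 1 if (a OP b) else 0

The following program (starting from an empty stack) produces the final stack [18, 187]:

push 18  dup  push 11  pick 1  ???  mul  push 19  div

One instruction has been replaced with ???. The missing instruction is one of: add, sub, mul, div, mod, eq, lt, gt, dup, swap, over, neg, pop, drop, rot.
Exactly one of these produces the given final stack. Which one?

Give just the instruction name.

Answer: mul

Derivation:
Stack before ???: [18, 18, 11, 18]
Stack after ???:  [18, 18, 198]
The instruction that transforms [18, 18, 11, 18] -> [18, 18, 198] is: mul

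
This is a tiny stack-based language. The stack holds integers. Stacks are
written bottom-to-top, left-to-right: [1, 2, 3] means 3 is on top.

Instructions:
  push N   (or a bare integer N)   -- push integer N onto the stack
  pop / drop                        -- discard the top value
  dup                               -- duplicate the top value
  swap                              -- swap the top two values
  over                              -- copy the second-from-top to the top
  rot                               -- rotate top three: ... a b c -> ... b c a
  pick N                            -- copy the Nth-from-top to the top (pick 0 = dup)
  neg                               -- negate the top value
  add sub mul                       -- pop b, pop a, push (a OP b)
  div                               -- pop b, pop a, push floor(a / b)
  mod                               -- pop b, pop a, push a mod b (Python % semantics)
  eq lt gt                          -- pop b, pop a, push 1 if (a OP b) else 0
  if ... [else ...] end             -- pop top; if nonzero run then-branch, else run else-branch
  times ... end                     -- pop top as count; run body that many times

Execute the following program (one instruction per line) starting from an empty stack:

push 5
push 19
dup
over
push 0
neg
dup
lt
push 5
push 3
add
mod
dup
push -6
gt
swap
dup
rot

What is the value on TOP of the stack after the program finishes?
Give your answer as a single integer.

After 'push 5': [5]
After 'push 19': [5, 19]
After 'dup': [5, 19, 19]
After 'over': [5, 19, 19, 19]
After 'push 0': [5, 19, 19, 19, 0]
After 'neg': [5, 19, 19, 19, 0]
After 'dup': [5, 19, 19, 19, 0, 0]
After 'lt': [5, 19, 19, 19, 0]
After 'push 5': [5, 19, 19, 19, 0, 5]
After 'push 3': [5, 19, 19, 19, 0, 5, 3]
After 'add': [5, 19, 19, 19, 0, 8]
After 'mod': [5, 19, 19, 19, 0]
After 'dup': [5, 19, 19, 19, 0, 0]
After 'push -6': [5, 19, 19, 19, 0, 0, -6]
After 'gt': [5, 19, 19, 19, 0, 1]
After 'swap': [5, 19, 19, 19, 1, 0]
After 'dup': [5, 19, 19, 19, 1, 0, 0]
After 'rot': [5, 19, 19, 19, 0, 0, 1]

Answer: 1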